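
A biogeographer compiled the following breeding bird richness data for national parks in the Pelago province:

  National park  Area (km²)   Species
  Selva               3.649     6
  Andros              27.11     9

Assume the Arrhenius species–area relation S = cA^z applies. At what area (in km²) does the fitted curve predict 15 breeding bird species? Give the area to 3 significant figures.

339 km²

z = ln(9/6) / ln(27.11/3.649) = 0.4055 / 2.0054 = 0.2022
c = 6 / 3.649^0.2022 = 6 / 1.299 = 4.618
A = (15/4.618)^(1/0.2022) ⇒ ln A = ln(3.248)/0.2022 = 5.8265
A = e^5.8265 ≈ 339.2 km²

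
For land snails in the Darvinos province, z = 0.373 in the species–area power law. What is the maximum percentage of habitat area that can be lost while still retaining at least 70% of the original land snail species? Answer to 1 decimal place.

61.6%

Need (A_new/A_old)^0.373 = 0.7, so A_new/A_old = 0.7^(1/0.373) = 0.7^2.681
ln(A_new/A_old) = ln 0.7 / 0.373 = -0.3567 / 0.373 = -0.9562
A_new/A_old = e^-0.9562 ≈ 0.3843
Fraction that can be lost = 1 − 0.3843 = 0.6157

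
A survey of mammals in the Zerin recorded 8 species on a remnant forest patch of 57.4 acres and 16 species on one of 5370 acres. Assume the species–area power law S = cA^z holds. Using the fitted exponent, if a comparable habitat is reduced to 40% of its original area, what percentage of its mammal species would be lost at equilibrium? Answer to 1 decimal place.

z = ln(16/8) / ln(5370/57.4) = 0.6931 / 4.5385 = 0.1527
S_new/S_old = (A_new/A_old)^z = 0.4^0.1527 = exp(0.1527 × -0.9163) = 0.8694
Fraction lost = 1 − 0.8694 = 0.1306

13.1%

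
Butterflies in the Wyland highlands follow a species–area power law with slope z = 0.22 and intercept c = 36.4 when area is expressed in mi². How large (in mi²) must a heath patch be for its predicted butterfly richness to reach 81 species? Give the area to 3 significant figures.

37.9 mi²

81 = 36.4 × A^0.22  ⇒  A^0.22 = 81/36.4 = 2.225
ln A = ln(2.225) / 0.22 = 0.7999 / 0.22 = 3.6358
A = e^3.6358 ≈ 37.93 mi²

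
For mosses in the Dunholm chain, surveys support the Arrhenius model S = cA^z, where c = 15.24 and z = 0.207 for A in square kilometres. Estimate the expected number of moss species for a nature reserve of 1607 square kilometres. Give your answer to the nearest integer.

S = 15.24 × 1607^0.207 = 15.24 × 4.609 ≈ 70.25

70 species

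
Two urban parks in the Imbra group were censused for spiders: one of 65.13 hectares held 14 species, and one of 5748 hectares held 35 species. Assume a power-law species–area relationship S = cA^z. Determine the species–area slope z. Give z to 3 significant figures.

Taking logs: ln S = ln c + z ln A, so z = (ln S₂ − ln S₁)/(ln A₂ − ln A₁).
z = ln(35/14) / ln(5748/65.13) = ln(2.5) / ln(88.25) = 0.9163 / 4.4802 = 0.2045

0.205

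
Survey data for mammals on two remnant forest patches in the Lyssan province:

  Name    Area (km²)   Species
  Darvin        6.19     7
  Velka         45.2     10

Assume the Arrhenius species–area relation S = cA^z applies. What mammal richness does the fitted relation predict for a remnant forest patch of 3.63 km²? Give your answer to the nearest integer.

z = ln(10/7) / ln(45.2/6.19) = 0.3567 / 1.9882 = 0.1794
c = 7 / 6.19^0.1794 = 7 / 1.387 = 5.047
S₃ = 5.047 × 3.63^0.1794 = 5.047 × 1.26 ≈ 6.361

6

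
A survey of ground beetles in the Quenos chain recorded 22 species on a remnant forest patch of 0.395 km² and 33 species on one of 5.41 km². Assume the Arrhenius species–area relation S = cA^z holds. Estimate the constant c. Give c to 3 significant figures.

25.4

z = ln(S₂/S₁) / ln(A₂/A₁) = ln(33/22) / ln(5.41/0.395) = 0.4055 / 2.6171 = 0.1549
c = S₁ / A₁^z = 22 / 0.395^0.1549 = 22 / 0.866 = 25.41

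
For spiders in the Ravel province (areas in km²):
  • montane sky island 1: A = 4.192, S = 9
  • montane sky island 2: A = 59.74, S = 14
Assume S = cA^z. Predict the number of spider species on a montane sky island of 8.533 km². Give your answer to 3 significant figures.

10.1

z = ln(14/9) / ln(59.74/4.192) = 0.4418 / 2.6568 = 0.1663
c = 9 / 4.192^0.1663 = 9 / 1.269 = 7.091
S₃ = 7.091 × 8.533^0.1663 = 7.091 × 1.428 ≈ 10.13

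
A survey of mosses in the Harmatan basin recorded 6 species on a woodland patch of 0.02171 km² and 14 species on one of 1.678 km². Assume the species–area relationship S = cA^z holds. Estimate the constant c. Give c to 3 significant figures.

12.7

z = ln(S₂/S₁) / ln(A₂/A₁) = ln(14/6) / ln(1.678/0.02171) = 0.8473 / 4.3476 = 0.1949
c = S₁ / A₁^z = 6 / 0.02171^0.1949 = 6 / 0.4741 = 12.66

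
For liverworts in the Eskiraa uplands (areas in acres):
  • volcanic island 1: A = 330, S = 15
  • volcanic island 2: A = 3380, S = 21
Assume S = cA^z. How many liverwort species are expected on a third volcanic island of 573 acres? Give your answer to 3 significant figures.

16.2

z = ln(21/15) / ln(3380/330) = 0.3365 / 2.3265 = 0.1446
c = 15 / 330^0.1446 = 15 / 2.313 = 6.484
S₃ = 6.484 × 573^0.1446 = 6.484 × 2.505 ≈ 16.25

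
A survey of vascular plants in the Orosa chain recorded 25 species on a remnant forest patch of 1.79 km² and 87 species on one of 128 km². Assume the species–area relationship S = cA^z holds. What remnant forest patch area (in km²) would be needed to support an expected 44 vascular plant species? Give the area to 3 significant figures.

12.4 km²

z = ln(87/25) / ln(128/1.79) = 1.2470 / 4.2698 = 0.2921
c = 25 / 1.79^0.2921 = 25 / 1.185 = 21.09
A = (44/21.09)^(1/0.2921) ⇒ ln A = ln(2.086)/0.2921 = 2.5178
A = e^2.5178 ≈ 12.4 km²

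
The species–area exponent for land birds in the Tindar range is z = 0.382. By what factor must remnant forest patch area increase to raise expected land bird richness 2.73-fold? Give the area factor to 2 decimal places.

(A₂/A₁)^0.382 = 2.73, so A₂/A₁ = 2.73^(1/0.382) = 2.73^2.618
ln(A₂/A₁) = ln 2.73 / 0.382 = 1.0043 / 0.382 = 2.6291
A₂/A₁ = e^2.6291 ≈ 13.86

13.86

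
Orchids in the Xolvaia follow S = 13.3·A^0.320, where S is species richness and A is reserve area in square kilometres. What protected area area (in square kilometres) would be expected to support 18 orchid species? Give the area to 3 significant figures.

2.57 square kilometres

18 = 13.3 × A^0.32  ⇒  A^0.32 = 18/13.3 = 1.353
ln A = ln(1.353) / 0.32 = 0.3026 / 0.32 = 0.9456
A = e^0.9456 ≈ 2.574 square kilometres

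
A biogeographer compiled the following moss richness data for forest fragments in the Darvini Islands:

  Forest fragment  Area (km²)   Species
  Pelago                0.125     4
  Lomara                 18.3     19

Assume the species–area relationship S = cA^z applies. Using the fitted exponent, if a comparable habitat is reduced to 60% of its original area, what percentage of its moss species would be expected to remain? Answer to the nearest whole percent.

85%

z = ln(19/4) / ln(18.3/0.125) = 1.5581 / 4.9863 = 0.3125
S_new/S_old = (A_new/A_old)^z = 0.6^0.3125 = exp(0.3125 × -0.5108) = 0.8525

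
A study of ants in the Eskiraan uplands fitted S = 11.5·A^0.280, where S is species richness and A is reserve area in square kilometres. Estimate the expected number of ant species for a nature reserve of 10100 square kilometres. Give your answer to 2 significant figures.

S = 11.5 × 10100^0.28
ln S = ln 11.5 + 0.28 × ln 10100 = 2.4423 + 0.28 × 9.2203 = 5.0240
S = e^5.0240 ≈ 152

150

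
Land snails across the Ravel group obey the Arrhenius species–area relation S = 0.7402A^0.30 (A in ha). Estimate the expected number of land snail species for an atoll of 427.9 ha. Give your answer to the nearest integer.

S = 0.7402 × 427.9^0.3
ln S = ln 0.7402 + 0.3 × ln 427.9 = -0.3008 + 0.3 × 6.0589 = 1.5168
S = e^1.5168 ≈ 4.558

5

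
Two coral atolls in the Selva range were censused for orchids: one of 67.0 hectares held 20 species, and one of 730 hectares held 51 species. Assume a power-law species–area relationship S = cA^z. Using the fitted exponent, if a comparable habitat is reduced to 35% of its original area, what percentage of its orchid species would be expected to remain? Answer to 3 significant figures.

z = ln(51/20) / ln(730/67) = 0.9361 / 2.3884 = 0.3919
S_new/S_old = (A_new/A_old)^z = 0.35^0.3919 = exp(0.3919 × -1.0498) = 0.6627

66.3%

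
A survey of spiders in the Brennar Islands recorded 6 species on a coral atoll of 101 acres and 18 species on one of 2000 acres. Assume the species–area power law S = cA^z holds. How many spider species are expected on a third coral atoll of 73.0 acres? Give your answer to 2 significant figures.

z = ln(18/6) / ln(2000/101) = 1.0986 / 2.9858 = 0.3679
c = 6 / 101^0.3679 = 6 / 5.464 = 1.098
S₃ = 1.098 × 73^0.3679 = 1.098 × 4.848 ≈ 5.324

5.3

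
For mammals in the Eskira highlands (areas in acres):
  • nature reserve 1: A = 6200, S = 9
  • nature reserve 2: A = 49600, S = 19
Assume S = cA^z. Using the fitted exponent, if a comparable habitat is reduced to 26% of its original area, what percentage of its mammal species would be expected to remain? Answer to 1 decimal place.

z = ln(19/9) / ln(49600/6200) = 0.7472 / 2.0794 = 0.3593
S_new/S_old = (A_new/A_old)^z = 0.26^0.3593 = exp(0.3593 × -1.3471) = 0.6163

61.6%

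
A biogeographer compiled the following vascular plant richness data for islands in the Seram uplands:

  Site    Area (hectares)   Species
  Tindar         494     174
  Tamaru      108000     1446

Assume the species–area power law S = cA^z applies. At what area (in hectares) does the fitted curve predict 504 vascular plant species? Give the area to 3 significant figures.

7390 hectares

z = ln(1446/174) / ln(108000/494) = 2.1175 / 5.3874 = 0.3931
c = 174 / 494^0.3931 = 174 / 11.45 = 15.2
A = (504/15.2)^(1/0.3931) ⇒ ln A = ln(33.16)/0.3931 = 8.9083
A = e^8.9083 ≈ 7393 hectares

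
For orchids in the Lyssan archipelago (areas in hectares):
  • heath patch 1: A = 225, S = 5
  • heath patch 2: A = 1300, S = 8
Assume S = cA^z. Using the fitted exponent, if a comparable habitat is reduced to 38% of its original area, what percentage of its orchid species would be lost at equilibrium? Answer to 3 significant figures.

z = ln(8/5) / ln(1300/225) = 0.4700 / 1.7540 = 0.2680
S_new/S_old = (A_new/A_old)^z = 0.38^0.2680 = exp(0.2680 × -0.9676) = 0.7716
Fraction lost = 1 − 0.7716 = 0.2284

22.8%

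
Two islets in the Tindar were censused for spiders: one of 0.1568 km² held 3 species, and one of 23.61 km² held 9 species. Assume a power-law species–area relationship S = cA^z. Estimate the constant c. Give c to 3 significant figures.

z = ln(S₂/S₁) / ln(A₂/A₁) = ln(9/3) / ln(23.61/0.1568) = 1.0986 / 5.0145 = 0.2191
c = S₁ / A₁^z = 3 / 0.1568^0.2191 = 3 / 0.6664 = 4.502

4.50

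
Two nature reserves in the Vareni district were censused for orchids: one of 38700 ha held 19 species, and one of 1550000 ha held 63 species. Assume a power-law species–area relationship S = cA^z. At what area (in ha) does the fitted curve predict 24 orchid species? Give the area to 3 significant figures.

79400 ha

z = ln(63/19) / ln(1550000/38700) = 1.1987 / 3.6902 = 0.3248
c = 19 / 38700^0.3248 = 19 / 30.92 = 0.6145
A = (24/0.6145)^(1/0.3248) ⇒ ln A = ln(39.06)/0.3248 = 11.2828
A = e^11.2828 ≈ 79441 ha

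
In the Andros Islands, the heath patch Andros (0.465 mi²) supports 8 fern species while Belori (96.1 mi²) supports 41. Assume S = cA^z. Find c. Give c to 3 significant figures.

z = ln(S₂/S₁) / ln(A₂/A₁) = ln(41/8) / ln(96.1/0.465) = 1.6341 / 5.3311 = 0.3065
c = S₁ / A₁^z = 8 / 0.465^0.3065 = 8 / 0.7908 = 10.12

10.1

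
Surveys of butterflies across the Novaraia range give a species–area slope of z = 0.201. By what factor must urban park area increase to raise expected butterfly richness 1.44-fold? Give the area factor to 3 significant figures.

(A₂/A₁)^0.201 = 1.44, so A₂/A₁ = 1.44^(1/0.201) = 1.44^4.975
ln(A₂/A₁) = ln 1.44 / 0.201 = 0.3646 / 0.201 = 1.8141
A₂/A₁ = e^1.8141 ≈ 6.136

6.14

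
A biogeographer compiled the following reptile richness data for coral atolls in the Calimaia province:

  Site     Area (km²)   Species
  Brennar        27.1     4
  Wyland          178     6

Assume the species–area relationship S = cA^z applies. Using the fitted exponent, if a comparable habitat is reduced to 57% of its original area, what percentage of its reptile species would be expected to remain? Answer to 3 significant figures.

88.6%

z = ln(6/4) / ln(178/27.1) = 0.4055 / 1.8822 = 0.2154
S_new/S_old = (A_new/A_old)^z = 0.57^0.2154 = exp(0.2154 × -0.5621) = 0.886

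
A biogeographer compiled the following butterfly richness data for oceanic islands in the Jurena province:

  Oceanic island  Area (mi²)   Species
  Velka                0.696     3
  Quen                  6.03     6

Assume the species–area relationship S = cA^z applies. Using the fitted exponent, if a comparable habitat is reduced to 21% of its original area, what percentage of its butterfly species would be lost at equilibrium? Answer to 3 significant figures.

z = ln(6/3) / ln(6.03/0.696) = 0.6931 / 2.1592 = 0.3210
S_new/S_old = (A_new/A_old)^z = 0.21^0.3210 = exp(0.3210 × -1.5606) = 0.6059
Fraction lost = 1 − 0.6059 = 0.3941

39.4%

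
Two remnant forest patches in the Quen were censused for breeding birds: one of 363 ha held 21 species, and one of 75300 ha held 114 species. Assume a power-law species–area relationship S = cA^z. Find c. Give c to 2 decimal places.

z = ln(S₂/S₁) / ln(A₂/A₁) = ln(114/21) / ln(75300/363) = 1.6917 / 5.3348 = 0.3171
c = S₁ / A₁^z = 21 / 363^0.3171 = 21 / 6.483 = 3.239

3.24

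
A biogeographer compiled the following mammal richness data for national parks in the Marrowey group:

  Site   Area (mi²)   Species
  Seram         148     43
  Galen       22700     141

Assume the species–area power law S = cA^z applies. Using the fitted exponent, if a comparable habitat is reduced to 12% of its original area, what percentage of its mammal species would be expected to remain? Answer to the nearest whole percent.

61%

z = ln(141/43) / ln(22700/148) = 1.1876 / 5.0329 = 0.2360
S_new/S_old = (A_new/A_old)^z = 0.12^0.2360 = exp(0.2360 × -2.1203) = 0.6064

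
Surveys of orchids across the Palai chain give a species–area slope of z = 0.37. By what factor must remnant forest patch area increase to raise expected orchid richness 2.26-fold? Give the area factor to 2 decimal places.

(A₂/A₁)^0.37 = 2.26, so A₂/A₁ = 2.26^(1/0.37) = 2.26^2.703
ln(A₂/A₁) = ln 2.26 / 0.37 = 0.8154 / 0.37 = 2.2037
A₂/A₁ = e^2.2037 ≈ 9.058

9.06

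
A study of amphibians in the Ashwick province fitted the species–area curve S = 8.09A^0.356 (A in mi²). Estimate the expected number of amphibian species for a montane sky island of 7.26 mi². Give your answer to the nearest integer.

S = 8.09 × 7.26^0.356
ln S = ln 8.09 + 0.356 × ln 7.26 = 2.0906 + 0.356 × 1.9824 = 2.7964
S = e^2.7964 ≈ 16.38

16 species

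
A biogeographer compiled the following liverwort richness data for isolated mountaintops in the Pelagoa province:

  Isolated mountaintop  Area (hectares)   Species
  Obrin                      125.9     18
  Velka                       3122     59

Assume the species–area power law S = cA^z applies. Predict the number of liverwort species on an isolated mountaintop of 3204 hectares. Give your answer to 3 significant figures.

z = ln(59/18) / ln(3122/125.9) = 1.1872 / 3.2107 = 0.3697
c = 18 / 125.9^0.3697 = 18 / 5.977 = 3.012
S₃ = 3.012 × 3204^0.3697 = 3.012 × 19.78 ≈ 59.57

59.6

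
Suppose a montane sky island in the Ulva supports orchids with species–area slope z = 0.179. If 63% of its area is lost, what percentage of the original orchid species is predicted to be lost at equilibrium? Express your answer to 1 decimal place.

S_new/S_old = (A_new/A_old)^z = 0.37^0.179
= exp(0.179 × ln 0.37) = exp(0.179 × -0.9943) = exp(-0.1780) ≈ 0.837
Fraction lost = 1 − 0.837 = 0.163

16.3%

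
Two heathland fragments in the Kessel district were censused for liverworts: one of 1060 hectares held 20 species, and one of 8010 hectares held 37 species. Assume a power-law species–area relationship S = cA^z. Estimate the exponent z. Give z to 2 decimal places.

0.30

Taking logs: ln S = ln c + z ln A, so z = (ln S₂ − ln S₁)/(ln A₂ − ln A₁).
z = ln(37/20) / ln(8010/1060) = ln(1.85) / ln(7.557) = 0.6152 / 2.0224 = 0.3042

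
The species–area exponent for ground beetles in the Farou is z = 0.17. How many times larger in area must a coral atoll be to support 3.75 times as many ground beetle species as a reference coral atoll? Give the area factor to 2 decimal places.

(A₂/A₁)^0.17 = 3.75, so A₂/A₁ = 3.75^(1/0.17) = 3.75^5.882
ln(A₂/A₁) = ln 3.75 / 0.17 = 1.3218 / 0.17 = 7.7750
A₂/A₁ = e^7.7750 ≈ 2380

2380.43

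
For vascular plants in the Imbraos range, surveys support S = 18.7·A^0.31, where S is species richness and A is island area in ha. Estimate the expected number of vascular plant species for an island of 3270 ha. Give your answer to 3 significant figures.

S = 18.7 × 3270^0.31 = 18.7 × 12.29 ≈ 229.8

230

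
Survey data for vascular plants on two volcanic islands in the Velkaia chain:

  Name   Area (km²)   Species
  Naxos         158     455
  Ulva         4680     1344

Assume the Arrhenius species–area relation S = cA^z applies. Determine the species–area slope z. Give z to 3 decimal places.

Taking logs: ln S = ln c + z ln A, so z = (ln S₂ − ln S₁)/(ln A₂ − ln A₁).
z = ln(1344/455) / ln(4680/158) = ln(2.954) / ln(29.62) = 1.0831 / 3.3885 = 0.3196

0.320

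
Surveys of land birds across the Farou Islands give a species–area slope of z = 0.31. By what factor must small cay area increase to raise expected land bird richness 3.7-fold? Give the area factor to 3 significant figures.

(A₂/A₁)^0.31 = 3.7, so A₂/A₁ = 3.7^(1/0.31) = 3.7^3.226
ln(A₂/A₁) = ln 3.7 / 0.31 = 1.3083 / 0.31 = 4.2204
A₂/A₁ = e^4.2204 ≈ 68.06

68.1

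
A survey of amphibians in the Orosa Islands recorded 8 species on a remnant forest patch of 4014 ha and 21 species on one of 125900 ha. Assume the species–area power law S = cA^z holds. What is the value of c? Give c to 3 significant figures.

z = ln(S₂/S₁) / ln(A₂/A₁) = ln(21/8) / ln(125900/4014) = 0.9651 / 3.4457 = 0.2801
c = S₁ / A₁^z = 8 / 4014^0.2801 = 8 / 10.22 = 0.7831

0.783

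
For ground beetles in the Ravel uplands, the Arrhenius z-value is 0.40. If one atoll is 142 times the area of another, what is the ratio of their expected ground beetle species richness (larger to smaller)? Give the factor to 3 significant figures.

S₂/S₁ = (A₂/A₁)^z = 142^0.4
ln(S₂/S₁) = 0.4 × ln 142 = 0.4 × 4.9558 = 1.9823
S₂/S₁ = e^1.9823 ≈ 7.26

7.26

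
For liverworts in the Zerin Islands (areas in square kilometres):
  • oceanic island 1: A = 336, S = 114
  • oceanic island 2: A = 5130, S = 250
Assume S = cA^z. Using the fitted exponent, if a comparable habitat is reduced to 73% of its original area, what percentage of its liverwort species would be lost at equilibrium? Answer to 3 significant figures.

z = ln(250/114) / ln(5130/336) = 0.7853 / 2.7257 = 0.2881
S_new/S_old = (A_new/A_old)^z = 0.73^0.2881 = exp(0.2881 × -0.3147) = 0.9133
Fraction lost = 1 − 0.9133 = 0.08668

8.67%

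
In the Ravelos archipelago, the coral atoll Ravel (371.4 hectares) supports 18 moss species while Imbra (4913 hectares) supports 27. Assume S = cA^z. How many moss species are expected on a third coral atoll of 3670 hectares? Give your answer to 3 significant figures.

25.8

z = ln(27/18) / ln(4913/371.4) = 0.4055 / 2.5824 = 0.1570
c = 18 / 371.4^0.1570 = 18 / 2.532 = 7.108
S₃ = 7.108 × 3670^0.1570 = 7.108 × 3.628 ≈ 25.79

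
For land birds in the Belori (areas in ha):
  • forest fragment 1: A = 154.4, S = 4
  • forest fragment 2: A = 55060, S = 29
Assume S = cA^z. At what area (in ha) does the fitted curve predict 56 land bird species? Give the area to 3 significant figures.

388000 ha

z = ln(29/4) / ln(55060/154.4) = 1.9810 / 5.8766 = 0.3371
c = 4 / 154.4^0.3371 = 4 / 5.468 = 0.7316
A = (56/0.7316)^(1/0.3371) ⇒ ln A = ln(76.55)/0.3371 = 12.8683
A = e^12.8683 ≈ 387821 ha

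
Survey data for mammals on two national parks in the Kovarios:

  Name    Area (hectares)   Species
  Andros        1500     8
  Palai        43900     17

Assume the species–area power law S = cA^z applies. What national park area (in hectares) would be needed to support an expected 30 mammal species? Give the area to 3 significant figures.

z = ln(17/8) / ln(43900/1500) = 0.7538 / 3.3764 = 0.2232
c = 8 / 1500^0.2232 = 8 / 5.117 = 1.563
A = (30/1.563)^(1/0.2232) ⇒ ln A = ln(19.19)/0.2232 = 13.2339
A = e^13.2339 ≈ 558997 hectares

559000 hectares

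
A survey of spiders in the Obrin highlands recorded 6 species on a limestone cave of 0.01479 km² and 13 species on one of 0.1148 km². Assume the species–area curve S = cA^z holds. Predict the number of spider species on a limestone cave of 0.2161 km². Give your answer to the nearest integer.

z = ln(13/6) / ln(0.1148/0.01479) = 0.7732 / 2.0492 = 0.3773
c = 6 / 0.01479^0.3773 = 6 / 0.2039 = 29.42
S₃ = 29.42 × 0.2161^0.3773 = 29.42 × 0.561 ≈ 16.5

17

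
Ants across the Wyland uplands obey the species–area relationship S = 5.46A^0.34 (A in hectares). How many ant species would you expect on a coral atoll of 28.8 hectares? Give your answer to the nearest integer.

S = 5.46 × 28.8^0.34
ln S = ln 5.46 + 0.34 × ln 28.8 = 1.6974 + 0.34 × 3.3604 = 2.8400
S = e^2.8400 ≈ 17.12

17 species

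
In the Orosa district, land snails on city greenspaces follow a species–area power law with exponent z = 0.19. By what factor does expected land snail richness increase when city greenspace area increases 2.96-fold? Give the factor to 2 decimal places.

1.23

S₂/S₁ = (A₂/A₁)^z = 2.96^0.19
ln(S₂/S₁) = 0.19 × ln 2.96 = 0.19 × 1.0852 = 0.2062
S₂/S₁ = e^0.2062 ≈ 1.229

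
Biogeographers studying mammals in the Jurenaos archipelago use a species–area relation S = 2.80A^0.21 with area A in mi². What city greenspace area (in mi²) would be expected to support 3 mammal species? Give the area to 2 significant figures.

1.4 mi²

3 = 2.8 × A^0.21  ⇒  A^0.21 = 3/2.8 = 1.071
ln A = ln(1.071) / 0.21 = 0.0690 / 0.21 = 0.3285
A = e^0.3285 ≈ 1.389 mi²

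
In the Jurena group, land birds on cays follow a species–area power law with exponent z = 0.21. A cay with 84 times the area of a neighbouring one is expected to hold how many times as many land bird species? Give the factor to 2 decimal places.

2.54

S₂/S₁ = (A₂/A₁)^z = 84^0.21
ln(S₂/S₁) = 0.21 × ln 84 = 0.21 × 4.4308 = 0.9305
S₂/S₁ = e^0.9305 ≈ 2.536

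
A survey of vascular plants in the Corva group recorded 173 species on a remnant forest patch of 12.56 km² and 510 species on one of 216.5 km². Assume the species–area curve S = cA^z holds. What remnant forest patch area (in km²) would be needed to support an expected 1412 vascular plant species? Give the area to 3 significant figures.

z = ln(510/173) / ln(216.5/12.56) = 1.0811 / 2.8471 = 0.3797
c = 173 / 12.56^0.3797 = 173 / 2.614 = 66.18
A = (1412/66.18)^(1/0.3797) ⇒ ln A = ln(21.34)/0.3797 = 8.0594
A = e^8.0594 ≈ 3163 km²

3160 km²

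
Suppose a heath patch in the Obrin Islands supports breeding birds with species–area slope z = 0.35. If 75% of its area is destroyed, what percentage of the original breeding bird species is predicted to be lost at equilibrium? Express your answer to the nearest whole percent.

S_new/S_old = (A_new/A_old)^z = 0.25^0.35
= exp(0.35 × ln 0.25) = exp(0.35 × -1.3863) = exp(-0.4852) ≈ 0.6156
Fraction lost = 1 − 0.6156 = 0.3844

38%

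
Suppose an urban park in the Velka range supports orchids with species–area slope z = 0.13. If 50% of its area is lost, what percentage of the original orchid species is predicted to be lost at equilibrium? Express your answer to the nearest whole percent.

S_new/S_old = (A_new/A_old)^z = 0.5^0.13
= exp(0.13 × ln 0.5) = exp(0.13 × -0.6931) = exp(-0.0901) ≈ 0.9138
Fraction lost = 1 − 0.9138 = 0.08617

9%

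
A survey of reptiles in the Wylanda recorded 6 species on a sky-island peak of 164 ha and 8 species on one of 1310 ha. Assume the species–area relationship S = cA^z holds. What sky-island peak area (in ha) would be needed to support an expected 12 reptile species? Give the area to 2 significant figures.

25000 ha

z = ln(8/6) / ln(1310/164) = 0.2877 / 2.0779 = 0.1384
c = 6 / 164^0.1384 = 6 / 2.026 = 2.962
A = (12/2.962)^(1/0.1384) ⇒ ln A = ln(4.052)/0.1384 = 10.1064
A = e^10.1064 ≈ 24500 ha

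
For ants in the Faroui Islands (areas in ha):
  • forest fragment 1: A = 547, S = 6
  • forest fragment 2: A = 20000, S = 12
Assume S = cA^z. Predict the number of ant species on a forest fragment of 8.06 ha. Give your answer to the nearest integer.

z = ln(12/6) / ln(20000/547) = 0.6931 / 3.5990 = 0.1926
c = 6 / 547^0.1926 = 6 / 3.368 = 1.782
S₃ = 1.782 × 8.06^0.1926 = 1.782 × 1.495 ≈ 2.663

3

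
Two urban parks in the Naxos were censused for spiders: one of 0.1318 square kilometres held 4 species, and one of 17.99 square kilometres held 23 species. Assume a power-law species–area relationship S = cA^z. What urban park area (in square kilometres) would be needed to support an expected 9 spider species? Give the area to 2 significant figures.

z = ln(23/4) / ln(17.99/0.1318) = 1.7492 / 4.9163 = 0.3558
c = 4 / 0.1318^0.3558 = 4 / 0.4863 = 8.226
A = (9/8.226)^(1/0.3558) ⇒ ln A = ln(1.094)/0.3558 = 0.2527
A = e^0.2527 ≈ 1.288 square kilometres

1.3 square kilometres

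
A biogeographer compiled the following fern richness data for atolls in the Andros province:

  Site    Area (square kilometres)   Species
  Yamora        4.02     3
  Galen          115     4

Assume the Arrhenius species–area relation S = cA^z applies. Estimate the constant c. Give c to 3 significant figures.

z = ln(S₂/S₁) / ln(A₂/A₁) = ln(4/3) / ln(115/4.02) = 0.2877 / 3.3537 = 0.0858
c = S₁ / A₁^z = 3 / 4.02^0.0858 = 3 / 1.127 = 2.663

2.66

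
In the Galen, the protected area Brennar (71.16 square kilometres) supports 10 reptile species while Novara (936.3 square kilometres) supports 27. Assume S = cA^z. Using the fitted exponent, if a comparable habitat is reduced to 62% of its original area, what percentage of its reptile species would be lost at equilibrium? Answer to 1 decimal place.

16.8%

z = ln(27/10) / ln(936.3/71.16) = 0.9933 / 2.5770 = 0.3854
S_new/S_old = (A_new/A_old)^z = 0.62^0.3854 = exp(0.3854 × -0.4780) = 0.8317
Fraction lost = 1 − 0.8317 = 0.1683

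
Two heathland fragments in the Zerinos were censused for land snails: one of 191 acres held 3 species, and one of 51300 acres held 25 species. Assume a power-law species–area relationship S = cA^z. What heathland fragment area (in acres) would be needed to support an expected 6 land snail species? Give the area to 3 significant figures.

1190 acres

z = ln(25/3) / ln(51300/191) = 2.1203 / 5.5932 = 0.3791
c = 3 / 191^0.3791 = 3 / 7.323 = 0.4097
A = (6/0.4097)^(1/0.3791) ⇒ ln A = ln(14.65)/0.3791 = 7.0808
A = e^7.0808 ≈ 1189 acres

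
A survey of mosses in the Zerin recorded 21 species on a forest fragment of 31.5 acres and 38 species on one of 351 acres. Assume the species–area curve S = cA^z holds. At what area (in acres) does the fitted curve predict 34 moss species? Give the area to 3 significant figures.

z = ln(38/21) / ln(351/31.5) = 0.5931 / 2.4108 = 0.2460
c = 21 / 31.5^0.2460 = 21 / 2.337 = 8.987
A = (34/8.987)^(1/0.2460) ⇒ ln A = ln(3.783)/0.2460 = 5.4087
A = e^5.4087 ≈ 223.3 acres

223 acres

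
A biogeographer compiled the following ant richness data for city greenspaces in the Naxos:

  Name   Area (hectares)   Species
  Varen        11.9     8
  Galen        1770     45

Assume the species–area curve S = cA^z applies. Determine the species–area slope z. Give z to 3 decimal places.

Taking logs: ln S = ln c + z ln A, so z = (ln S₂ − ln S₁)/(ln A₂ − ln A₁).
z = ln(45/8) / ln(1770/11.9) = ln(5.625) / ln(148.7) = 1.7272 / 5.0022 = 0.3453

0.345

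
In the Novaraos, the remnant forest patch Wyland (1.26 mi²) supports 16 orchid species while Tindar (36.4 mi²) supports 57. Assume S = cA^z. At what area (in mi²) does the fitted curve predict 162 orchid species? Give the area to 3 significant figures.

z = ln(57/16) / ln(36.4/1.26) = 1.2705 / 3.3635 = 0.3777
c = 16 / 1.26^0.3777 = 16 / 1.091 = 14.66
A = (162/14.66)^(1/0.3777) ⇒ ln A = ln(11.05)/0.3777 = 6.3599
A = e^6.3599 ≈ 578.2 mi²

578 mi²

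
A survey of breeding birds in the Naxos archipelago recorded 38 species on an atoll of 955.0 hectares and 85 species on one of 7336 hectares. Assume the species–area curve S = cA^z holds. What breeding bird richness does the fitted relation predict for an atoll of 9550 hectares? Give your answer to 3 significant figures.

z = ln(85/38) / ln(7336/955) = 0.8051 / 2.0388 = 0.3949
c = 38 / 955^0.3949 = 38 / 15.02 = 2.53
S₃ = 2.53 × 9550^0.3949 = 2.53 × 37.29 ≈ 94.33

94.3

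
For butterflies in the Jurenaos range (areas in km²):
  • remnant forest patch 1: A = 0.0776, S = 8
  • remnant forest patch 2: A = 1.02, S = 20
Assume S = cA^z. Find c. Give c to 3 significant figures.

19.9

z = ln(S₂/S₁) / ln(A₂/A₁) = ln(20/8) / ln(1.02/0.0776) = 0.9163 / 2.5760 = 0.3557
c = S₁ / A₁^z = 8 / 0.0776^0.3557 = 8 / 0.4028 = 19.86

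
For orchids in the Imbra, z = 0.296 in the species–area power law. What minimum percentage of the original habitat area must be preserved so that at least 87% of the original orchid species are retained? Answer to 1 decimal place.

Need (A_new/A_old)^0.296 = 0.87, so A_new/A_old = 0.87^(1/0.296) = 0.87^3.378
ln(A_new/A_old) = ln 0.87 / 0.296 = -0.1393 / 0.296 = -0.4705
A_new/A_old = e^-0.4705 ≈ 0.6247

62.5%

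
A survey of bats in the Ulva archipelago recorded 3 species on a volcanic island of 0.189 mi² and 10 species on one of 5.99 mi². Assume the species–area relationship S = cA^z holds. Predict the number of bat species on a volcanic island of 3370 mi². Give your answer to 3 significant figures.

z = ln(10/3) / ln(5.99/0.189) = 1.2040 / 3.4561 = 0.3484
c = 3 / 0.189^0.3484 = 3 / 0.5597 = 5.36
S₃ = 5.36 × 3370^0.3484 = 5.36 × 16.94 ≈ 90.8

90.8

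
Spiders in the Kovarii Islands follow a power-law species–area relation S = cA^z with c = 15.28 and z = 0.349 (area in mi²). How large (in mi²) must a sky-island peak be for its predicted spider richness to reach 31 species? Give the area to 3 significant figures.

7.59 mi²

31 = 15.28 × A^0.349  ⇒  A^0.349 = 31/15.28 = 2.029
ln A = ln(2.029) / 0.349 = 0.7074 / 0.349 = 2.0271
A = e^2.0271 ≈ 7.592 mi²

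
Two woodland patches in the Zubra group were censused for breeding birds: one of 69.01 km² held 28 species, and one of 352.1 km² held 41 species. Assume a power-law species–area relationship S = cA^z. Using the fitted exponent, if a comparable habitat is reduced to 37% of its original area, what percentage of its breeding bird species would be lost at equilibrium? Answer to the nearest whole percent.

21%

z = ln(41/28) / ln(352.1/69.01) = 0.3814 / 1.6297 = 0.2340
S_new/S_old = (A_new/A_old)^z = 0.37^0.2340 = exp(0.2340 × -0.9943) = 0.7924
Fraction lost = 1 − 0.7924 = 0.2076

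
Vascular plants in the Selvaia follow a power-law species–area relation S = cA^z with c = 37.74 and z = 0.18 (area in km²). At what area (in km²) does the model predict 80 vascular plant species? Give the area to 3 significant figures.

80 = 37.74 × A^0.18  ⇒  A^0.18 = 80/37.74 = 2.12
ln A = ln(2.12) / 0.18 = 0.7513 / 0.18 = 4.1739
A = e^4.1739 ≈ 64.97 km²

65.0 km²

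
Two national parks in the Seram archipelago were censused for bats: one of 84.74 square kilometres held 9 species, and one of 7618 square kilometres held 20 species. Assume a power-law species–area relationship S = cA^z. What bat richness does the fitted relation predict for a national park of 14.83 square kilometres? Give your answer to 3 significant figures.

z = ln(20/9) / ln(7618/84.74) = 0.7985 / 4.4987 = 0.1775
c = 9 / 84.74^0.1775 = 9 / 2.199 = 4.093
S₃ = 4.093 × 14.83^0.1775 = 4.093 × 1.614 ≈ 6.605

6.61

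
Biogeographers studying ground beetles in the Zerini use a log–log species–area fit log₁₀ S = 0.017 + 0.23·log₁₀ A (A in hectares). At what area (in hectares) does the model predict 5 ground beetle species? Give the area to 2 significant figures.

5 = 1.04 × A^0.23  ⇒  A^0.23 = 5/1.04 = 4.808
ln A = ln(4.808) / 0.23 = 1.5703 / 0.23 = 6.8274
A = e^6.8274 ≈ 922.8 hectares

920 hectares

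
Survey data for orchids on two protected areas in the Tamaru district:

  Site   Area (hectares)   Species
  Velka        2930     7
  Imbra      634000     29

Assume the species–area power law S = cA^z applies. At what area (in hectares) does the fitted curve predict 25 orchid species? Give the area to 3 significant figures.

362000 hectares

z = ln(29/7) / ln(634000/2930) = 1.4214 / 5.3770 = 0.2643
c = 7 / 2930^0.2643 = 7 / 8.25 = 0.8485
A = (25/0.8485)^(1/0.2643) ⇒ ln A = ln(29.46)/0.2643 = 12.7983
A = e^12.7983 ≈ 361616 hectares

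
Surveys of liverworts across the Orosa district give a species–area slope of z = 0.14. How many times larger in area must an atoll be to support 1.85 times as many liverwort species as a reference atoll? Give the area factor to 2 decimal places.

80.98

(A₂/A₁)^0.14 = 1.85, so A₂/A₁ = 1.85^(1/0.14) = 1.85^7.143
ln(A₂/A₁) = ln 1.85 / 0.14 = 0.6152 / 0.14 = 4.3942
A₂/A₁ = e^4.3942 ≈ 80.98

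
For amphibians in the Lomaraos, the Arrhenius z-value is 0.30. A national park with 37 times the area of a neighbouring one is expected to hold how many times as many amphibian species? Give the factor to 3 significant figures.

2.95

S₂/S₁ = (A₂/A₁)^z = 37^0.3
ln(S₂/S₁) = 0.3 × ln 37 = 0.3 × 3.6109 = 1.0833
S₂/S₁ = e^1.0833 ≈ 2.954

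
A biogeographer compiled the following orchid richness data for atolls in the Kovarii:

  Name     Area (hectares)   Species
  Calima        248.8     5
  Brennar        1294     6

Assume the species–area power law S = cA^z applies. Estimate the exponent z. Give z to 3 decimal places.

0.111

Taking logs: ln S = ln c + z ln A, so z = (ln S₂ − ln S₁)/(ln A₂ − ln A₁).
z = ln(6/5) / ln(1294/248.8) = ln(1.2) / ln(5.201) = 0.1823 / 1.6488 = 0.1106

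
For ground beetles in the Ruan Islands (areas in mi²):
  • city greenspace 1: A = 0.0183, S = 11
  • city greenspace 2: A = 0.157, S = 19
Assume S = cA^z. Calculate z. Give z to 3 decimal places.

Taking logs: ln S = ln c + z ln A, so z = (ln S₂ − ln S₁)/(ln A₂ − ln A₁).
z = ln(19/11) / ln(0.157/0.0183) = ln(1.727) / ln(8.579) = 0.5465 / 2.1493 = 0.2543

0.254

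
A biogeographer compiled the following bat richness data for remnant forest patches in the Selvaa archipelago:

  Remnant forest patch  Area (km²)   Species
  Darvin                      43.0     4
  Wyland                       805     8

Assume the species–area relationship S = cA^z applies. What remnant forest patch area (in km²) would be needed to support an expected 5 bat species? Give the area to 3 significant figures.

110 km²

z = ln(8/4) / ln(805/43) = 0.6931 / 2.9296 = 0.2366
c = 4 / 43^0.2366 = 4 / 2.435 = 1.643
A = (5/1.643)^(1/0.2366) ⇒ ln A = ln(3.044)/0.2366 = 4.7043
A = e^4.7043 ≈ 110.4 km²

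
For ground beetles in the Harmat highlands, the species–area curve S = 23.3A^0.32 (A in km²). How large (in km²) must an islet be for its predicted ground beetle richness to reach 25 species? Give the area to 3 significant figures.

1.25 km²

25 = 23.3 × A^0.32  ⇒  A^0.32 = 25/23.3 = 1.073
ln A = ln(1.073) / 0.32 = 0.0704 / 0.32 = 0.2201
A = e^0.2201 ≈ 1.246 km²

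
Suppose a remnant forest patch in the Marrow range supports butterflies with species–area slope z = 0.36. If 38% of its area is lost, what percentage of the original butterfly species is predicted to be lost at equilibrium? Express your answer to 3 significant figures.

15.8%

S_new/S_old = (A_new/A_old)^z = 0.62^0.36
= exp(0.36 × ln 0.62) = exp(0.36 × -0.4780) = exp(-0.1721) ≈ 0.8419
Fraction lost = 1 − 0.8419 = 0.1581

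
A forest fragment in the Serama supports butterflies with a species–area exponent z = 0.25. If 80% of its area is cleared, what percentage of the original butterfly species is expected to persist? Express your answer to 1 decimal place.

66.9%

S_new/S_old = (A_new/A_old)^z = 0.2^0.25
= exp(0.25 × ln 0.2) = exp(0.25 × -1.6094) = exp(-0.4024) ≈ 0.6687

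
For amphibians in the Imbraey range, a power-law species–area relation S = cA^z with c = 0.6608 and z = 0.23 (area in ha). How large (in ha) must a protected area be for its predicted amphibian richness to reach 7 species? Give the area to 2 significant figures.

7 = 0.6608 × A^0.23  ⇒  A^0.23 = 7/0.6608 = 10.59
ln A = ln(10.59) / 0.23 = 2.3602 / 0.23 = 10.2618
A = e^10.2618 ≈ 28618 ha

29000 ha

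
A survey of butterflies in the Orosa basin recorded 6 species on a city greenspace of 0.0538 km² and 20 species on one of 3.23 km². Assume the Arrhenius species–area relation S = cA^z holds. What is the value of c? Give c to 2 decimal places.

14.17

z = ln(S₂/S₁) / ln(A₂/A₁) = ln(20/6) / ln(3.23/0.0538) = 1.2040 / 4.0950 = 0.2940
c = S₁ / A₁^z = 6 / 0.0538^0.2940 = 6 / 0.4235 = 14.17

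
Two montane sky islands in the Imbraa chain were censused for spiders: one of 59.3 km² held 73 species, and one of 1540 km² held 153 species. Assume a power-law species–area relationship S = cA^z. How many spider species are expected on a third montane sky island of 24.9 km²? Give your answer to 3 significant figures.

z = ln(153/73) / ln(1540/59.3) = 0.7400 / 3.2569 = 0.2272
c = 73 / 59.3^0.2272 = 73 / 2.528 = 28.87
S₃ = 28.87 × 24.9^0.2272 = 28.87 × 2.076 ≈ 59.94

59.9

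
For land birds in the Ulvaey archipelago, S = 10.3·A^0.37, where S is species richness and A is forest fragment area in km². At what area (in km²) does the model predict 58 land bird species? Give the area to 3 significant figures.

107 km²

58 = 10.3 × A^0.37  ⇒  A^0.37 = 58/10.3 = 5.631
ln A = ln(5.631) / 0.37 = 1.7283 / 0.37 = 4.6711
A = e^4.6711 ≈ 106.8 km²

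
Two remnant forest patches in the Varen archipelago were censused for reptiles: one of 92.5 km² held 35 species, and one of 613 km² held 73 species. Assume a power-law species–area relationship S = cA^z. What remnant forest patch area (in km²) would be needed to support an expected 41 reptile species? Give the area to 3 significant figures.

139 km²

z = ln(73/35) / ln(613/92.5) = 0.7351 / 1.8912 = 0.3887
c = 35 / 92.5^0.3887 = 35 / 5.811 = 6.023
A = (41/6.023)^(1/0.3887) ⇒ ln A = ln(6.807)/0.3887 = 4.9343
A = e^4.9343 ≈ 139 km²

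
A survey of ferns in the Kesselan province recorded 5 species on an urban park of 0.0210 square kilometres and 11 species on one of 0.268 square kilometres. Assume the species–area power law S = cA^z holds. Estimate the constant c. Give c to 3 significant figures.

16.5

z = ln(S₂/S₁) / ln(A₂/A₁) = ln(11/5) / ln(0.268/0.021) = 0.7885 / 2.5465 = 0.3096
c = S₁ / A₁^z = 5 / 0.021^0.3096 = 5 / 0.3024 = 16.54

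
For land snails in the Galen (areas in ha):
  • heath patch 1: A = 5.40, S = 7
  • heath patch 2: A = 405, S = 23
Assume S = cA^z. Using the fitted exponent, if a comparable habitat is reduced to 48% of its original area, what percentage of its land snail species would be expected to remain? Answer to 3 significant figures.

81.7%

z = ln(23/7) / ln(405/5.4) = 1.1896 / 4.3175 = 0.2755
S_new/S_old = (A_new/A_old)^z = 0.48^0.2755 = exp(0.2755 × -0.7340) = 0.8169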